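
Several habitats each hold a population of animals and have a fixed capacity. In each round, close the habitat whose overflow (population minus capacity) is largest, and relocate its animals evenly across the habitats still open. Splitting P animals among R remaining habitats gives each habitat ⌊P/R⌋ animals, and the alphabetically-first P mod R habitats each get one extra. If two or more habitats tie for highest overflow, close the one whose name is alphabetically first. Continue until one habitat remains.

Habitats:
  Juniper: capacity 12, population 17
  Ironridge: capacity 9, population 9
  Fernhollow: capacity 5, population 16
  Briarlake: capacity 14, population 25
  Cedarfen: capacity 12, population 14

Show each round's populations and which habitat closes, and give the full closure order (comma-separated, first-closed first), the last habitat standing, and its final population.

Closure order: Briarlake, Fernhollow, Juniper, Cedarfen
Last habitat: Ironridge with 81 animals

Round 1: Briarlake=25 Cedarfen=14 Fernhollow=16 Ironridge=9 Juniper=17 → close Briarlake (overflow 11)
  25÷4 = 6 each, +1 to first 1
Round 2: Cedarfen=21 Fernhollow=22 Ironridge=15 Juniper=23 → close Fernhollow (overflow 17)
  22÷3 = 7 each, +1 to first 1
Round 3: Cedarfen=29 Ironridge=22 Juniper=30 → close Juniper (overflow 18)
  30÷2 = 15 each, +1 to first 0
Round 4: Cedarfen=44 Ironridge=37 → close Cedarfen (overflow 32)
  44÷1 = 44 each, +1 to first 0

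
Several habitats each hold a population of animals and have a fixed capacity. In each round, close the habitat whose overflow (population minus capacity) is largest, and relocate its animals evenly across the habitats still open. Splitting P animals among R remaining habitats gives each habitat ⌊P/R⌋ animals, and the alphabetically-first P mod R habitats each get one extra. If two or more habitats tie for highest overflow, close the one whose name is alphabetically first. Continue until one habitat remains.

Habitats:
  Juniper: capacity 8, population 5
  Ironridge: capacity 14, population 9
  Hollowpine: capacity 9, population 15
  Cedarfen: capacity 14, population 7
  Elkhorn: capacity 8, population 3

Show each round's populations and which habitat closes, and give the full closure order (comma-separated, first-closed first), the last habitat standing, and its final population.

Round 1: Cedarfen=7 Elkhorn=3 Hollowpine=15 Ironridge=9 Juniper=5 → close Hollowpine (overflow 6)
  15÷4 = 3 each, +1 to first 3
Round 2: Cedarfen=11 Elkhorn=7 Ironridge=13 Juniper=8 → close Juniper (overflow 0)
  8÷3 = 2 each, +1 to first 2
Round 3: Cedarfen=14 Elkhorn=10 Ironridge=15 → close Elkhorn (overflow 2)
  10÷2 = 5 each, +1 to first 0
Round 4: Cedarfen=19 Ironridge=20 → close Ironridge (overflow 6)
  20÷1 = 20 each, +1 to first 0

Closure order: Hollowpine, Juniper, Elkhorn, Ironridge
Last habitat: Cedarfen with 39 animals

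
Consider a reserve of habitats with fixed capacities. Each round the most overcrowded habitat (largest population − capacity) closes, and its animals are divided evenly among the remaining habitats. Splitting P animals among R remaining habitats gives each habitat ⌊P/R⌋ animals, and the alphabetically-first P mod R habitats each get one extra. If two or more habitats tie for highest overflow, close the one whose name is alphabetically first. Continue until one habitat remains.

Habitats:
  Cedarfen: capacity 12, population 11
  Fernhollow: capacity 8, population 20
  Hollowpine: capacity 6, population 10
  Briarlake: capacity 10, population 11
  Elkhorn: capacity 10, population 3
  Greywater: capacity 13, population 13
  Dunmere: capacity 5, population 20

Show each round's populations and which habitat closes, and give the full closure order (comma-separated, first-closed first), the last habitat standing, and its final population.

Closure order: Dunmere, Fernhollow, Hollowpine, Briarlake, Cedarfen, Greywater
Last habitat: Elkhorn with 88 animals

Round 1: Briarlake=11 Cedarfen=11 Dunmere=20 Elkhorn=3 Fernhollow=20 Greywater=13 Hollowpine=10 → close Dunmere (overflow 15)
  20÷6 = 3 each, +1 to first 2
Round 2: Briarlake=15 Cedarfen=15 Elkhorn=6 Fernhollow=23 Greywater=16 Hollowpine=13 → close Fernhollow (overflow 15)
  23÷5 = 4 each, +1 to first 3
Round 3: Briarlake=20 Cedarfen=20 Elkhorn=11 Greywater=20 Hollowpine=17 → close Hollowpine (overflow 11)
  17÷4 = 4 each, +1 to first 1
Round 4: Briarlake=25 Cedarfen=24 Elkhorn=15 Greywater=24 → close Briarlake (overflow 15)
  25÷3 = 8 each, +1 to first 1
Round 5: Cedarfen=33 Elkhorn=23 Greywater=32 → close Cedarfen (overflow 21)
  33÷2 = 16 each, +1 to first 1
Round 6: Elkhorn=40 Greywater=48 → close Greywater (overflow 35)
  48÷1 = 48 each, +1 to first 0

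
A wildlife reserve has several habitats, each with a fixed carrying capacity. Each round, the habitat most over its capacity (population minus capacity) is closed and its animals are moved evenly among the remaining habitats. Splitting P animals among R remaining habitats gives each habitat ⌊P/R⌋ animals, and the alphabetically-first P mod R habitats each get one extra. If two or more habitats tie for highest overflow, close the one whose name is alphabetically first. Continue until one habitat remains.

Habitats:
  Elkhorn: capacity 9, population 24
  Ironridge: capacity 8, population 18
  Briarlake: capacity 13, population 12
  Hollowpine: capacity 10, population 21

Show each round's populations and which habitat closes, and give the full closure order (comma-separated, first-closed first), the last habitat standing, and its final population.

Round 1: Briarlake=12 Elkhorn=24 Hollowpine=21 Ironridge=18 → close Elkhorn (overflow 15)
  24÷3 = 8 each, +1 to first 0
Round 2: Briarlake=20 Hollowpine=29 Ironridge=26 → close Hollowpine (overflow 19)
  29÷2 = 14 each, +1 to first 1
Round 3: Briarlake=35 Ironridge=40 → close Ironridge (overflow 32)
  40÷1 = 40 each, +1 to first 0

Closure order: Elkhorn, Hollowpine, Ironridge
Last habitat: Briarlake with 75 animals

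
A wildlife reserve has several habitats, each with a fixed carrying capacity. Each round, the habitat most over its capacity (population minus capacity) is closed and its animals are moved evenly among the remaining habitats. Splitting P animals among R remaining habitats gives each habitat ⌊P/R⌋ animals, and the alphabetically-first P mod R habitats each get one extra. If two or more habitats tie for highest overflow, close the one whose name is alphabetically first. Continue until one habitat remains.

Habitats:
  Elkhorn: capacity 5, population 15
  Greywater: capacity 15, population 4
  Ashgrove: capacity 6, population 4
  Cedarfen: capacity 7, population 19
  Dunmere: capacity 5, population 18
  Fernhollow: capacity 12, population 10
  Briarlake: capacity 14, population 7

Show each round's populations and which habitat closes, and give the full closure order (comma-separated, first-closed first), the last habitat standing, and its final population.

Closure order: Dunmere, Cedarfen, Elkhorn, Ashgrove, Fernhollow, Briarlake
Last habitat: Greywater with 77 animals

Round 1: Ashgrove=4 Briarlake=7 Cedarfen=19 Dunmere=18 Elkhorn=15 Fernhollow=10 Greywater=4 → close Dunmere (overflow 13)
  18÷6 = 3 each, +1 to first 0
Round 2: Ashgrove=7 Briarlake=10 Cedarfen=22 Elkhorn=18 Fernhollow=13 Greywater=7 → close Cedarfen (overflow 15)
  22÷5 = 4 each, +1 to first 2
Round 3: Ashgrove=12 Briarlake=15 Elkhorn=22 Fernhollow=17 Greywater=11 → close Elkhorn (overflow 17)
  22÷4 = 5 each, +1 to first 2
Round 4: Ashgrove=18 Briarlake=21 Fernhollow=22 Greywater=16 → close Ashgrove (overflow 12)
  18÷3 = 6 each, +1 to first 0
Round 5: Briarlake=27 Fernhollow=28 Greywater=22 → close Fernhollow (overflow 16)
  28÷2 = 14 each, +1 to first 0
Round 6: Briarlake=41 Greywater=36 → close Briarlake (overflow 27)
  41÷1 = 41 each, +1 to first 0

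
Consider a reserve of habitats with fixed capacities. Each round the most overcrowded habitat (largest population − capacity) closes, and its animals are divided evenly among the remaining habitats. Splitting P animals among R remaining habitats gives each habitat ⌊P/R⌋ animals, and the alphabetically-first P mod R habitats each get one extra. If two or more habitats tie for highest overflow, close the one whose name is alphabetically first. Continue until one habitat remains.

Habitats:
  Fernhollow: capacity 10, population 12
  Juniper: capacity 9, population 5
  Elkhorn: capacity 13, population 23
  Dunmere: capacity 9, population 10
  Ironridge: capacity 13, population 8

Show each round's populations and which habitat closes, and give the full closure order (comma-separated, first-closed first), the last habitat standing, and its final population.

Round 1: Dunmere=10 Elkhorn=23 Fernhollow=12 Ironridge=8 Juniper=5 → close Elkhorn (overflow 10)
  23÷4 = 5 each, +1 to first 3
Round 2: Dunmere=16 Fernhollow=18 Ironridge=14 Juniper=10 → close Fernhollow (overflow 8)
  18÷3 = 6 each, +1 to first 0
Round 3: Dunmere=22 Ironridge=20 Juniper=16 → close Dunmere (overflow 13)
  22÷2 = 11 each, +1 to first 0
Round 4: Ironridge=31 Juniper=27 → close Ironridge (overflow 18)
  31÷1 = 31 each, +1 to first 0

Closure order: Elkhorn, Fernhollow, Dunmere, Ironridge
Last habitat: Juniper with 58 animals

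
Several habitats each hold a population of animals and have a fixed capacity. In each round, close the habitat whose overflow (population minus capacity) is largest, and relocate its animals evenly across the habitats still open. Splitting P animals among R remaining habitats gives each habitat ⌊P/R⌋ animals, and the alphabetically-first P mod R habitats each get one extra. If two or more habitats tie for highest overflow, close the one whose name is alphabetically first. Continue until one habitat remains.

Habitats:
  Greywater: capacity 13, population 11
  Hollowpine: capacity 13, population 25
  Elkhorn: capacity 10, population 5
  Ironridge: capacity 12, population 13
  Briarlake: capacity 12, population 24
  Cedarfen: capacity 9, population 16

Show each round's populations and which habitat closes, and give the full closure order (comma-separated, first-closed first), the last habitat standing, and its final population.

Closure order: Briarlake, Hollowpine, Cedarfen, Ironridge, Greywater
Last habitat: Elkhorn with 94 animals

Round 1: Briarlake=24 Cedarfen=16 Elkhorn=5 Greywater=11 Hollowpine=25 Ironridge=13 → close Briarlake (overflow 12)
  24÷5 = 4 each, +1 to first 4
Round 2: Cedarfen=21 Elkhorn=10 Greywater=16 Hollowpine=30 Ironridge=17 → close Hollowpine (overflow 17)
  30÷4 = 7 each, +1 to first 2
Round 3: Cedarfen=29 Elkhorn=18 Greywater=23 Ironridge=24 → close Cedarfen (overflow 20)
  29÷3 = 9 each, +1 to first 2
Round 4: Elkhorn=28 Greywater=33 Ironridge=33 → close Ironridge (overflow 21)
  33÷2 = 16 each, +1 to first 1
Round 5: Elkhorn=45 Greywater=49 → close Greywater (overflow 36)
  49÷1 = 49 each, +1 to first 0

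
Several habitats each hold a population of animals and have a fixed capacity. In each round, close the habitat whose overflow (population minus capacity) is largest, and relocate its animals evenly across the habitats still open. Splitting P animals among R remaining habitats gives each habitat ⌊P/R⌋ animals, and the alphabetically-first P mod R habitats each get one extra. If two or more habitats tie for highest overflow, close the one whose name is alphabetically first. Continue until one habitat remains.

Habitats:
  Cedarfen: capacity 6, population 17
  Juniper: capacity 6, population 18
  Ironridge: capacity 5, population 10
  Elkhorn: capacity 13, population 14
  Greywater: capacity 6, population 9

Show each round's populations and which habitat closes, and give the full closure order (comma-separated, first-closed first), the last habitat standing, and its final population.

Closure order: Juniper, Cedarfen, Ironridge, Elkhorn
Last habitat: Greywater with 68 animals

Round 1: Cedarfen=17 Elkhorn=14 Greywater=9 Ironridge=10 Juniper=18 → close Juniper (overflow 12)
  18÷4 = 4 each, +1 to first 2
Round 2: Cedarfen=22 Elkhorn=19 Greywater=13 Ironridge=14 → close Cedarfen (overflow 16)
  22÷3 = 7 each, +1 to first 1
Round 3: Elkhorn=27 Greywater=20 Ironridge=21 → close Ironridge (overflow 16)
  21÷2 = 10 each, +1 to first 1
Round 4: Elkhorn=38 Greywater=30 → close Elkhorn (overflow 25)
  38÷1 = 38 each, +1 to first 0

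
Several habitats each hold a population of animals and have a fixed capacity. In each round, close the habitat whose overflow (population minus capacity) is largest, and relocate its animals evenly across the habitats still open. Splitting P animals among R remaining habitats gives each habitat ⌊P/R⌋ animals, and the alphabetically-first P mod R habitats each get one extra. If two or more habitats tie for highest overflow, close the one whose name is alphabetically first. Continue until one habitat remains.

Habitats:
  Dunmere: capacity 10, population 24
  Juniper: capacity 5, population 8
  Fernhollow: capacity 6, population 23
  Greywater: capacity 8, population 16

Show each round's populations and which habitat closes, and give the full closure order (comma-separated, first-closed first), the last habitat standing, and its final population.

Round 1: Dunmere=24 Fernhollow=23 Greywater=16 Juniper=8 → close Fernhollow (overflow 17)
  23÷3 = 7 each, +1 to first 2
Round 2: Dunmere=32 Greywater=24 Juniper=15 → close Dunmere (overflow 22)
  32÷2 = 16 each, +1 to first 0
Round 3: Greywater=40 Juniper=31 → close Greywater (overflow 32)
  40÷1 = 40 each, +1 to first 0

Closure order: Fernhollow, Dunmere, Greywater
Last habitat: Juniper with 71 animals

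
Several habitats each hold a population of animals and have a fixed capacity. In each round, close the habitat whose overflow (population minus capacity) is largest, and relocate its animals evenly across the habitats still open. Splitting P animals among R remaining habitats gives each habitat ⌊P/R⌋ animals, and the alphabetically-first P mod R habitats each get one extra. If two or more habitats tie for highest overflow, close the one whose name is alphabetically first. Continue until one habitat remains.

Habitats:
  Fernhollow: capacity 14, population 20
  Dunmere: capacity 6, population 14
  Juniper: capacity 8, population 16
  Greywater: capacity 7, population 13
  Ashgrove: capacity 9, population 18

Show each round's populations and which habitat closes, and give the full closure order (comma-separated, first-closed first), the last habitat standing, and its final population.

Round 1: Ashgrove=18 Dunmere=14 Fernhollow=20 Greywater=13 Juniper=16 → close Ashgrove (overflow 9)
  18÷4 = 4 each, +1 to first 2
Round 2: Dunmere=19 Fernhollow=25 Greywater=17 Juniper=20 → close Dunmere (overflow 13)
  19÷3 = 6 each, +1 to first 1
Round 3: Fernhollow=32 Greywater=23 Juniper=26 → close Fernhollow (overflow 18)
  32÷2 = 16 each, +1 to first 0
Round 4: Greywater=39 Juniper=42 → close Juniper (overflow 34)
  42÷1 = 42 each, +1 to first 0

Closure order: Ashgrove, Dunmere, Fernhollow, Juniper
Last habitat: Greywater with 81 animals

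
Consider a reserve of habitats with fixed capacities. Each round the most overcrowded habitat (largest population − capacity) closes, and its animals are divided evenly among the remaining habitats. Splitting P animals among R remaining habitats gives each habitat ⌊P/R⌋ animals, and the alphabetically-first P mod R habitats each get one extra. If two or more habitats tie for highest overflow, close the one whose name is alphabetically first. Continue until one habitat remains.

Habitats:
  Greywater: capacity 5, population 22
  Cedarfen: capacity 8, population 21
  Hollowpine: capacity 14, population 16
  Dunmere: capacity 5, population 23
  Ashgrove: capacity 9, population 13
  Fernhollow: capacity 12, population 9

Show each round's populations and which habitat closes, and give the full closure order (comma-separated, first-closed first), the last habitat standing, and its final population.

Round 1: Ashgrove=13 Cedarfen=21 Dunmere=23 Fernhollow=9 Greywater=22 Hollowpine=16 → close Dunmere (overflow 18)
  23÷5 = 4 each, +1 to first 3
Round 2: Ashgrove=18 Cedarfen=26 Fernhollow=14 Greywater=26 Hollowpine=20 → close Greywater (overflow 21)
  26÷4 = 6 each, +1 to first 2
Round 3: Ashgrove=25 Cedarfen=33 Fernhollow=20 Hollowpine=26 → close Cedarfen (overflow 25)
  33÷3 = 11 each, +1 to first 0
Round 4: Ashgrove=36 Fernhollow=31 Hollowpine=37 → close Ashgrove (overflow 27)
  36÷2 = 18 each, +1 to first 0
Round 5: Fernhollow=49 Hollowpine=55 → close Hollowpine (overflow 41)
  55÷1 = 55 each, +1 to first 0

Closure order: Dunmere, Greywater, Cedarfen, Ashgrove, Hollowpine
Last habitat: Fernhollow with 104 animals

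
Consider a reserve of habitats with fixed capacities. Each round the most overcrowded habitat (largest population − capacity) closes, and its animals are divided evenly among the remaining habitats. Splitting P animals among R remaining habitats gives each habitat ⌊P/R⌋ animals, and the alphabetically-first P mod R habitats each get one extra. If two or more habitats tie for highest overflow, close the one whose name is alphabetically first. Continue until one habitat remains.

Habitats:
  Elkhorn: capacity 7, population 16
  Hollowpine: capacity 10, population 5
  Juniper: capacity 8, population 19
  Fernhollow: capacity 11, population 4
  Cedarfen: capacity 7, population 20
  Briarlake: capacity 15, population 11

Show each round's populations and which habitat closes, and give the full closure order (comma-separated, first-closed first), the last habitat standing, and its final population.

Round 1: Briarlake=11 Cedarfen=20 Elkhorn=16 Fernhollow=4 Hollowpine=5 Juniper=19 → close Cedarfen (overflow 13)
  20÷5 = 4 each, +1 to first 0
Round 2: Briarlake=15 Elkhorn=20 Fernhollow=8 Hollowpine=9 Juniper=23 → close Juniper (overflow 15)
  23÷4 = 5 each, +1 to first 3
Round 3: Briarlake=21 Elkhorn=26 Fernhollow=14 Hollowpine=14 → close Elkhorn (overflow 19)
  26÷3 = 8 each, +1 to first 2
Round 4: Briarlake=30 Fernhollow=23 Hollowpine=22 → close Briarlake (overflow 15)
  30÷2 = 15 each, +1 to first 0
Round 5: Fernhollow=38 Hollowpine=37 → close Fernhollow (overflow 27)
  38÷1 = 38 each, +1 to first 0

Closure order: Cedarfen, Juniper, Elkhorn, Briarlake, Fernhollow
Last habitat: Hollowpine with 75 animals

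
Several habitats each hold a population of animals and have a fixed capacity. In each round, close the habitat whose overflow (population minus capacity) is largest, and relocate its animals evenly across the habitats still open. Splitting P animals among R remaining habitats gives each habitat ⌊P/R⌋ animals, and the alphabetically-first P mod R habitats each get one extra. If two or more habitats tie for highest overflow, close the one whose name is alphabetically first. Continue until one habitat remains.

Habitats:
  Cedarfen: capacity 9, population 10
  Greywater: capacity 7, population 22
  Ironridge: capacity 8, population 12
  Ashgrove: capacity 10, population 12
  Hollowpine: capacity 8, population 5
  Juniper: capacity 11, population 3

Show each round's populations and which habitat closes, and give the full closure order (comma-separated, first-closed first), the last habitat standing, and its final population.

Round 1: Ashgrove=12 Cedarfen=10 Greywater=22 Hollowpine=5 Ironridge=12 Juniper=3 → close Greywater (overflow 15)
  22÷5 = 4 each, +1 to first 2
Round 2: Ashgrove=17 Cedarfen=15 Hollowpine=9 Ironridge=16 Juniper=7 → close Ironridge (overflow 8)
  16÷4 = 4 each, +1 to first 0
Round 3: Ashgrove=21 Cedarfen=19 Hollowpine=13 Juniper=11 → close Ashgrove (overflow 11)
  21÷3 = 7 each, +1 to first 0
Round 4: Cedarfen=26 Hollowpine=20 Juniper=18 → close Cedarfen (overflow 17)
  26÷2 = 13 each, +1 to first 0
Round 5: Hollowpine=33 Juniper=31 → close Hollowpine (overflow 25)
  33÷1 = 33 each, +1 to first 0

Closure order: Greywater, Ironridge, Ashgrove, Cedarfen, Hollowpine
Last habitat: Juniper with 64 animals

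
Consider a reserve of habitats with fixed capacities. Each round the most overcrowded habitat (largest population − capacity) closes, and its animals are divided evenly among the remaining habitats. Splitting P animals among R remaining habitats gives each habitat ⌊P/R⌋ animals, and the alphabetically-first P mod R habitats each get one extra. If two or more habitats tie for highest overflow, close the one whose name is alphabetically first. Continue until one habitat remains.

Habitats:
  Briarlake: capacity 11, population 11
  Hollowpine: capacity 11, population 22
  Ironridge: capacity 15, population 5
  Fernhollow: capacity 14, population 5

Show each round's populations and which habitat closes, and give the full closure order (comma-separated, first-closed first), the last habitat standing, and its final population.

Closure order: Hollowpine, Briarlake, Fernhollow
Last habitat: Ironridge with 43 animals

Round 1: Briarlake=11 Fernhollow=5 Hollowpine=22 Ironridge=5 → close Hollowpine (overflow 11)
  22÷3 = 7 each, +1 to first 1
Round 2: Briarlake=19 Fernhollow=12 Ironridge=12 → close Briarlake (overflow 8)
  19÷2 = 9 each, +1 to first 1
Round 3: Fernhollow=22 Ironridge=21 → close Fernhollow (overflow 8)
  22÷1 = 22 each, +1 to first 0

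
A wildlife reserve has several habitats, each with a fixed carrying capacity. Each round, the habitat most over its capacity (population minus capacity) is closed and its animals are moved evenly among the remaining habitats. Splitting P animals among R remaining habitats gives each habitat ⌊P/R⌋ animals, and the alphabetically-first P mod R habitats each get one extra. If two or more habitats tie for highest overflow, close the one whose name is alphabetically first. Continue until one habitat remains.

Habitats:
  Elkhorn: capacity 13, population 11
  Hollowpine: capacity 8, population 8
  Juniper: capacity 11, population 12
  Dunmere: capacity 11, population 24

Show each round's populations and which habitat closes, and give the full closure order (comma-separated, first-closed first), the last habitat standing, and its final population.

Closure order: Dunmere, Juniper, Hollowpine
Last habitat: Elkhorn with 55 animals

Round 1: Dunmere=24 Elkhorn=11 Hollowpine=8 Juniper=12 → close Dunmere (overflow 13)
  24÷3 = 8 each, +1 to first 0
Round 2: Elkhorn=19 Hollowpine=16 Juniper=20 → close Juniper (overflow 9)
  20÷2 = 10 each, +1 to first 0
Round 3: Elkhorn=29 Hollowpine=26 → close Hollowpine (overflow 18)
  26÷1 = 26 each, +1 to first 0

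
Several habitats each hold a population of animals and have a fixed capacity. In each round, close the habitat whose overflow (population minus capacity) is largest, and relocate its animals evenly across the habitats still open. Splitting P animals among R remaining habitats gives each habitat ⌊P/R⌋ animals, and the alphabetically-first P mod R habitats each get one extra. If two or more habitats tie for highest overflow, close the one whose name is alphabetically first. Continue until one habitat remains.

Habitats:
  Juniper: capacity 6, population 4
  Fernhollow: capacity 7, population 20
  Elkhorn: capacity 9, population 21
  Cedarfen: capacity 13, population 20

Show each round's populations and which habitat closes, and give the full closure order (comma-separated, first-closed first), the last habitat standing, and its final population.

Round 1: Cedarfen=20 Elkhorn=21 Fernhollow=20 Juniper=4 → close Fernhollow (overflow 13)
  20÷3 = 6 each, +1 to first 2
Round 2: Cedarfen=27 Elkhorn=28 Juniper=10 → close Elkhorn (overflow 19)
  28÷2 = 14 each, +1 to first 0
Round 3: Cedarfen=41 Juniper=24 → close Cedarfen (overflow 28)
  41÷1 = 41 each, +1 to first 0

Closure order: Fernhollow, Elkhorn, Cedarfen
Last habitat: Juniper with 65 animals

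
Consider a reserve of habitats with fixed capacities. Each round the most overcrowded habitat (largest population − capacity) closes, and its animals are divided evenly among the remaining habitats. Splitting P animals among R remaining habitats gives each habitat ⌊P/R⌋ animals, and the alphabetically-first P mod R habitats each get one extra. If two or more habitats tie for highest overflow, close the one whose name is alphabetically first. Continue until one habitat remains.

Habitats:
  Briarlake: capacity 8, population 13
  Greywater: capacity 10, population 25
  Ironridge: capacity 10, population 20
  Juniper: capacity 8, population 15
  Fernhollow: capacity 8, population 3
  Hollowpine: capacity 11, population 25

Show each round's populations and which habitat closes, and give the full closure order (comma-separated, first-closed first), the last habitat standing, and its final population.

Round 1: Briarlake=13 Fernhollow=3 Greywater=25 Hollowpine=25 Ironridge=20 Juniper=15 → close Greywater (overflow 15)
  25÷5 = 5 each, +1 to first 0
Round 2: Briarlake=18 Fernhollow=8 Hollowpine=30 Ironridge=25 Juniper=20 → close Hollowpine (overflow 19)
  30÷4 = 7 each, +1 to first 2
Round 3: Briarlake=26 Fernhollow=16 Ironridge=32 Juniper=27 → close Ironridge (overflow 22)
  32÷3 = 10 each, +1 to first 2
Round 4: Briarlake=37 Fernhollow=27 Juniper=37 → close Briarlake (overflow 29)
  37÷2 = 18 each, +1 to first 1
Round 5: Fernhollow=46 Juniper=55 → close Juniper (overflow 47)
  55÷1 = 55 each, +1 to first 0

Closure order: Greywater, Hollowpine, Ironridge, Briarlake, Juniper
Last habitat: Fernhollow with 101 animals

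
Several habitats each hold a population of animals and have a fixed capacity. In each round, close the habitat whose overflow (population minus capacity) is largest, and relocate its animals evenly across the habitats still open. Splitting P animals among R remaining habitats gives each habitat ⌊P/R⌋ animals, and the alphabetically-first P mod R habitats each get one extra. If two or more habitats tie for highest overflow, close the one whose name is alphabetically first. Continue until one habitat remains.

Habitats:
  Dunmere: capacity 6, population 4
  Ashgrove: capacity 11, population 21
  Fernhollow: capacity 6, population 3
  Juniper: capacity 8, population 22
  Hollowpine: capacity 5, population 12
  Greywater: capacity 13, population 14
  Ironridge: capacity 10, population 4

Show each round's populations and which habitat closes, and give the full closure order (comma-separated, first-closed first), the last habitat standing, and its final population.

Round 1: Ashgrove=21 Dunmere=4 Fernhollow=3 Greywater=14 Hollowpine=12 Ironridge=4 Juniper=22 → close Juniper (overflow 14)
  22÷6 = 3 each, +1 to first 4
Round 2: Ashgrove=25 Dunmere=8 Fernhollow=7 Greywater=18 Hollowpine=15 Ironridge=7 → close Ashgrove (overflow 14)
  25÷5 = 5 each, +1 to first 0
Round 3: Dunmere=13 Fernhollow=12 Greywater=23 Hollowpine=20 Ironridge=12 → close Hollowpine (overflow 15)
  20÷4 = 5 each, +1 to first 0
Round 4: Dunmere=18 Fernhollow=17 Greywater=28 Ironridge=17 → close Greywater (overflow 15)
  28÷3 = 9 each, +1 to first 1
Round 5: Dunmere=28 Fernhollow=26 Ironridge=26 → close Dunmere (overflow 22)
  28÷2 = 14 each, +1 to first 0
Round 6: Fernhollow=40 Ironridge=40 → close Fernhollow (overflow 34)
  40÷1 = 40 each, +1 to first 0

Closure order: Juniper, Ashgrove, Hollowpine, Greywater, Dunmere, Fernhollow
Last habitat: Ironridge with 80 animals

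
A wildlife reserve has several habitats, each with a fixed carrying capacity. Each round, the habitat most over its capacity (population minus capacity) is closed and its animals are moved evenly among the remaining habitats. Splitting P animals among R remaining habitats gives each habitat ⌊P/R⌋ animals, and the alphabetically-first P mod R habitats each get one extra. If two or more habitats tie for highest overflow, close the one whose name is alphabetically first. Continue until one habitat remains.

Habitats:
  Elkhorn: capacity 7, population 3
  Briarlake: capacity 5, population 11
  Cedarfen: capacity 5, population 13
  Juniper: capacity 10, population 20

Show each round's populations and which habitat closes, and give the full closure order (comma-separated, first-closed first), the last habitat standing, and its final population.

Closure order: Juniper, Cedarfen, Briarlake
Last habitat: Elkhorn with 47 animals

Round 1: Briarlake=11 Cedarfen=13 Elkhorn=3 Juniper=20 → close Juniper (overflow 10)
  20÷3 = 6 each, +1 to first 2
Round 2: Briarlake=18 Cedarfen=20 Elkhorn=9 → close Cedarfen (overflow 15)
  20÷2 = 10 each, +1 to first 0
Round 3: Briarlake=28 Elkhorn=19 → close Briarlake (overflow 23)
  28÷1 = 28 each, +1 to first 0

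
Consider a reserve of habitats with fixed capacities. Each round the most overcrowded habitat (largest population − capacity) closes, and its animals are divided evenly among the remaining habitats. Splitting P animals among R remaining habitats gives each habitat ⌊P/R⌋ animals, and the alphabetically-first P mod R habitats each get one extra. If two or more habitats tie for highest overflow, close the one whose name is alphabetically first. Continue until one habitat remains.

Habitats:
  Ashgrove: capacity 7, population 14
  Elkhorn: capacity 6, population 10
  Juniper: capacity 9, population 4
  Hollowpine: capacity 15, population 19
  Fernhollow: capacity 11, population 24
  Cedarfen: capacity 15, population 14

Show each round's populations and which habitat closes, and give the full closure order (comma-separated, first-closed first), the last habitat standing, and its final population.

Closure order: Fernhollow, Ashgrove, Elkhorn, Hollowpine, Cedarfen
Last habitat: Juniper with 85 animals

Round 1: Ashgrove=14 Cedarfen=14 Elkhorn=10 Fernhollow=24 Hollowpine=19 Juniper=4 → close Fernhollow (overflow 13)
  24÷5 = 4 each, +1 to first 4
Round 2: Ashgrove=19 Cedarfen=19 Elkhorn=15 Hollowpine=24 Juniper=8 → close Ashgrove (overflow 12)
  19÷4 = 4 each, +1 to first 3
Round 3: Cedarfen=24 Elkhorn=20 Hollowpine=29 Juniper=12 → close Elkhorn (overflow 14)
  20÷3 = 6 each, +1 to first 2
Round 4: Cedarfen=31 Hollowpine=36 Juniper=18 → close Hollowpine (overflow 21)
  36÷2 = 18 each, +1 to first 0
Round 5: Cedarfen=49 Juniper=36 → close Cedarfen (overflow 34)
  49÷1 = 49 each, +1 to first 0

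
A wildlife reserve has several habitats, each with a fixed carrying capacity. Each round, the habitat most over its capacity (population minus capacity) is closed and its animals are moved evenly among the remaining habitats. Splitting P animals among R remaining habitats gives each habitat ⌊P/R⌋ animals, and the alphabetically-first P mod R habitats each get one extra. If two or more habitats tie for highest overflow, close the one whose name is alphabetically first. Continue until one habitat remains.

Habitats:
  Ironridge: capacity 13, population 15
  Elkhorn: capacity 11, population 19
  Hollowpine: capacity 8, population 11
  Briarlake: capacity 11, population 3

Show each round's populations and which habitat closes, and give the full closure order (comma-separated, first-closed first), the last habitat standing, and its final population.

Round 1: Briarlake=3 Elkhorn=19 Hollowpine=11 Ironridge=15 → close Elkhorn (overflow 8)
  19÷3 = 6 each, +1 to first 1
Round 2: Briarlake=10 Hollowpine=17 Ironridge=21 → close Hollowpine (overflow 9)
  17÷2 = 8 each, +1 to first 1
Round 3: Briarlake=19 Ironridge=29 → close Ironridge (overflow 16)
  29÷1 = 29 each, +1 to first 0

Closure order: Elkhorn, Hollowpine, Ironridge
Last habitat: Briarlake with 48 animals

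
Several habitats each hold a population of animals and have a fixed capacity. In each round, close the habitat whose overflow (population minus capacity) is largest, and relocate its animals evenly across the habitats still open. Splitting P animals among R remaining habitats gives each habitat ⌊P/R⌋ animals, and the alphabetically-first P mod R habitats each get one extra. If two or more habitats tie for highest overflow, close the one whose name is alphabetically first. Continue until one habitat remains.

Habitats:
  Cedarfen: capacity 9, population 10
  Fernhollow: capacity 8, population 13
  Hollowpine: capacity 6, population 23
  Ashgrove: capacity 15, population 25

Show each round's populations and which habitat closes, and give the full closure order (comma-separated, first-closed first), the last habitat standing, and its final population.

Closure order: Hollowpine, Ashgrove, Fernhollow
Last habitat: Cedarfen with 71 animals

Round 1: Ashgrove=25 Cedarfen=10 Fernhollow=13 Hollowpine=23 → close Hollowpine (overflow 17)
  23÷3 = 7 each, +1 to first 2
Round 2: Ashgrove=33 Cedarfen=18 Fernhollow=20 → close Ashgrove (overflow 18)
  33÷2 = 16 each, +1 to first 1
Round 3: Cedarfen=35 Fernhollow=36 → close Fernhollow (overflow 28)
  36÷1 = 36 each, +1 to first 0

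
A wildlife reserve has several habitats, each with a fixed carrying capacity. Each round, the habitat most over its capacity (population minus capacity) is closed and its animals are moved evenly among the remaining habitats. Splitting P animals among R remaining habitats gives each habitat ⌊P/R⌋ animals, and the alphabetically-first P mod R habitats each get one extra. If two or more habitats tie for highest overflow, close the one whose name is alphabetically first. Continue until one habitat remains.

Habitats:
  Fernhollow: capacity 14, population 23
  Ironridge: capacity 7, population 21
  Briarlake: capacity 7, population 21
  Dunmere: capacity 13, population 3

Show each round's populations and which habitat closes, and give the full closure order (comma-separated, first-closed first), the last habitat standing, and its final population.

Closure order: Briarlake, Ironridge, Fernhollow
Last habitat: Dunmere with 68 animals

Round 1: Briarlake=21 Dunmere=3 Fernhollow=23 Ironridge=21 → close Briarlake (overflow 14)
  21÷3 = 7 each, +1 to first 0
Round 2: Dunmere=10 Fernhollow=30 Ironridge=28 → close Ironridge (overflow 21)
  28÷2 = 14 each, +1 to first 0
Round 3: Dunmere=24 Fernhollow=44 → close Fernhollow (overflow 30)
  44÷1 = 44 each, +1 to first 0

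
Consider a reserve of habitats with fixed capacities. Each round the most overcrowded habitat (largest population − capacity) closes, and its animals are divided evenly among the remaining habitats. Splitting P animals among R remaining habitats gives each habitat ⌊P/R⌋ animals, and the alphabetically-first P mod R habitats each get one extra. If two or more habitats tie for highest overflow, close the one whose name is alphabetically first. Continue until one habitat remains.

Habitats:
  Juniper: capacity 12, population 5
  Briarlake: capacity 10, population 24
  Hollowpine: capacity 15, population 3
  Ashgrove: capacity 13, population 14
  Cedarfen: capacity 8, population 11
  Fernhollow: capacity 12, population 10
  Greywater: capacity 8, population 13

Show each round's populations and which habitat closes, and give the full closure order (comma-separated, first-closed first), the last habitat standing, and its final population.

Closure order: Briarlake, Greywater, Cedarfen, Ashgrove, Fernhollow, Juniper
Last habitat: Hollowpine with 80 animals

Round 1: Ashgrove=14 Briarlake=24 Cedarfen=11 Fernhollow=10 Greywater=13 Hollowpine=3 Juniper=5 → close Briarlake (overflow 14)
  24÷6 = 4 each, +1 to first 0
Round 2: Ashgrove=18 Cedarfen=15 Fernhollow=14 Greywater=17 Hollowpine=7 Juniper=9 → close Greywater (overflow 9)
  17÷5 = 3 each, +1 to first 2
Round 3: Ashgrove=22 Cedarfen=19 Fernhollow=17 Hollowpine=10 Juniper=12 → close Cedarfen (overflow 11)
  19÷4 = 4 each, +1 to first 3
Round 4: Ashgrove=27 Fernhollow=22 Hollowpine=15 Juniper=16 → close Ashgrove (overflow 14)
  27÷3 = 9 each, +1 to first 0
Round 5: Fernhollow=31 Hollowpine=24 Juniper=25 → close Fernhollow (overflow 19)
  31÷2 = 15 each, +1 to first 1
Round 6: Hollowpine=40 Juniper=40 → close Juniper (overflow 28)
  40÷1 = 40 each, +1 to first 0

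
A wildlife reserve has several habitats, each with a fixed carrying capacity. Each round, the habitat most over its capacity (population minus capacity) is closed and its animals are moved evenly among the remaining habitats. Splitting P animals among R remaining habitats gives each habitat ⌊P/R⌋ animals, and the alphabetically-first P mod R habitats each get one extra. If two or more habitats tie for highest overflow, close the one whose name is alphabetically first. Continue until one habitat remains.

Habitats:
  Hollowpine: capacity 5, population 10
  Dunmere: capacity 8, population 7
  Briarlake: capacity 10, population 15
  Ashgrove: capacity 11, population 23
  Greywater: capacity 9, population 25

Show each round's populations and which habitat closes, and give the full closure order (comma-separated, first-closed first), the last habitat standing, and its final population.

Round 1: Ashgrove=23 Briarlake=15 Dunmere=7 Greywater=25 Hollowpine=10 → close Greywater (overflow 16)
  25÷4 = 6 each, +1 to first 1
Round 2: Ashgrove=30 Briarlake=21 Dunmere=13 Hollowpine=16 → close Ashgrove (overflow 19)
  30÷3 = 10 each, +1 to first 0
Round 3: Briarlake=31 Dunmere=23 Hollowpine=26 → close Briarlake (overflow 21)
  31÷2 = 15 each, +1 to first 1
Round 4: Dunmere=39 Hollowpine=41 → close Hollowpine (overflow 36)
  41÷1 = 41 each, +1 to first 0

Closure order: Greywater, Ashgrove, Briarlake, Hollowpine
Last habitat: Dunmere with 80 animals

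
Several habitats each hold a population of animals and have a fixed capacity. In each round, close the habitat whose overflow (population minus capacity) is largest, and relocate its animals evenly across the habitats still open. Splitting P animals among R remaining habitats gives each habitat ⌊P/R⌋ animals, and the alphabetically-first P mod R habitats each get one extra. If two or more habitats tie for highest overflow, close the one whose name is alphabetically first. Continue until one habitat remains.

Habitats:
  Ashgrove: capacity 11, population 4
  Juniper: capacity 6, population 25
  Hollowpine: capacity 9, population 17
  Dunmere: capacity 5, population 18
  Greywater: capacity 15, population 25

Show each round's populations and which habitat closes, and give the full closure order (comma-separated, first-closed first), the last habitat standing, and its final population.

Round 1: Ashgrove=4 Dunmere=18 Greywater=25 Hollowpine=17 Juniper=25 → close Juniper (overflow 19)
  25÷4 = 6 each, +1 to first 1
Round 2: Ashgrove=11 Dunmere=24 Greywater=31 Hollowpine=23 → close Dunmere (overflow 19)
  24÷3 = 8 each, +1 to first 0
Round 3: Ashgrove=19 Greywater=39 Hollowpine=31 → close Greywater (overflow 24)
  39÷2 = 19 each, +1 to first 1
Round 4: Ashgrove=39 Hollowpine=50 → close Hollowpine (overflow 41)
  50÷1 = 50 each, +1 to first 0

Closure order: Juniper, Dunmere, Greywater, Hollowpine
Last habitat: Ashgrove with 89 animals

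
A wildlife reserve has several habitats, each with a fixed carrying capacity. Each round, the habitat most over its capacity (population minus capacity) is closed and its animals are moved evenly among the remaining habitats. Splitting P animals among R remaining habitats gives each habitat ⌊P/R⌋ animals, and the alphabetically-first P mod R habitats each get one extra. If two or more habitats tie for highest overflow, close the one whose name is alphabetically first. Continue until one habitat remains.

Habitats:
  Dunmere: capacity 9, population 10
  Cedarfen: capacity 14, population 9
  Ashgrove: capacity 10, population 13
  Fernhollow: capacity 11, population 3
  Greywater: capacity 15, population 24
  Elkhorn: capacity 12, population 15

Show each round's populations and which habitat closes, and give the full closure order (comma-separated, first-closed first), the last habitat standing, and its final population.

Round 1: Ashgrove=13 Cedarfen=9 Dunmere=10 Elkhorn=15 Fernhollow=3 Greywater=24 → close Greywater (overflow 9)
  24÷5 = 4 each, +1 to first 4
Round 2: Ashgrove=18 Cedarfen=14 Dunmere=15 Elkhorn=20 Fernhollow=7 → close Ashgrove (overflow 8)
  18÷4 = 4 each, +1 to first 2
Round 3: Cedarfen=19 Dunmere=20 Elkhorn=24 Fernhollow=11 → close Elkhorn (overflow 12)
  24÷3 = 8 each, +1 to first 0
Round 4: Cedarfen=27 Dunmere=28 Fernhollow=19 → close Dunmere (overflow 19)
  28÷2 = 14 each, +1 to first 0
Round 5: Cedarfen=41 Fernhollow=33 → close Cedarfen (overflow 27)
  41÷1 = 41 each, +1 to first 0

Closure order: Greywater, Ashgrove, Elkhorn, Dunmere, Cedarfen
Last habitat: Fernhollow with 74 animals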